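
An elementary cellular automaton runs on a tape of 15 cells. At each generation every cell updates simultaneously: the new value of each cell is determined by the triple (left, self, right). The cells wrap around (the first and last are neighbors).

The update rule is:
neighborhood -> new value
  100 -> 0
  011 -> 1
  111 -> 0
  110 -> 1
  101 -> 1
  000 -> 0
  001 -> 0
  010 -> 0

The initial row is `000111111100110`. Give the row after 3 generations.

generation 1: 000100000100110
generation 2: 000000000000110
generation 3: 000000000000110

000000000000110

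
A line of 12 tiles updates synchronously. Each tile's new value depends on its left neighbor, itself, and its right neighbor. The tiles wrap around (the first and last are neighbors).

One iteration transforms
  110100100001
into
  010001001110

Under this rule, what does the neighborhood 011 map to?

0

At position 11 the neighborhood is 011; the next row has 0 there.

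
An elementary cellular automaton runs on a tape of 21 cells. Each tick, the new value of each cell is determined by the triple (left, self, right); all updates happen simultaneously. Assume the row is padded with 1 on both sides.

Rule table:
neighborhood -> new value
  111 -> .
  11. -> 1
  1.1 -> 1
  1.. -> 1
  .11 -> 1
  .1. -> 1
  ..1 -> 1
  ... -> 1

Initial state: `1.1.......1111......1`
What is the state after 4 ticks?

tick 1: 11111111111..11111111
tick 2: ..........1111.......
tick 3: 11111111111..11111111  (repeats tick 1; period 2)
tick 4: ..........1111.......

..........1111.......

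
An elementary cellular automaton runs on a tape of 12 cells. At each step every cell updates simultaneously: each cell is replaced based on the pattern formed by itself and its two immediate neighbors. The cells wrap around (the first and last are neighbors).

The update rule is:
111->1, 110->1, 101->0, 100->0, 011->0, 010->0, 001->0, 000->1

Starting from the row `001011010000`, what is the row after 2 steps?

100001000111
101100010011

101100010011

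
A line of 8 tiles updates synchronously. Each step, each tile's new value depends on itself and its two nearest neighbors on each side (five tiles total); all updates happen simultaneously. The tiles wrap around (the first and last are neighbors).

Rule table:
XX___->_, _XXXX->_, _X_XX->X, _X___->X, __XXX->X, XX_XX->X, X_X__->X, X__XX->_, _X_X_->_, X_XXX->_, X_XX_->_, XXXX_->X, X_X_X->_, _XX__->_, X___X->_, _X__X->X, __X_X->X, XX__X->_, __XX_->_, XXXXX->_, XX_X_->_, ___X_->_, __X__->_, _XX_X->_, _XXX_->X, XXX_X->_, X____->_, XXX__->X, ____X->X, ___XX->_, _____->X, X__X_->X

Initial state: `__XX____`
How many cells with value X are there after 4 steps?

X_____XX
X__XX_XX
X____X_X
___X_XX_
count of X: 3

3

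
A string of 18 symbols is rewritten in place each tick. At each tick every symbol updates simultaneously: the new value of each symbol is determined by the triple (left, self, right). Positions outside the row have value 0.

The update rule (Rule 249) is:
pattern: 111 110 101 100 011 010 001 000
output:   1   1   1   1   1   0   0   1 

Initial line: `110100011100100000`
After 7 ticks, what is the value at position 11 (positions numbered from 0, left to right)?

111011011110011111
111111111111011111
111111111111111111
111111111111111111  (fixed point — unchanged through tick 7)
position 11 holds 1

1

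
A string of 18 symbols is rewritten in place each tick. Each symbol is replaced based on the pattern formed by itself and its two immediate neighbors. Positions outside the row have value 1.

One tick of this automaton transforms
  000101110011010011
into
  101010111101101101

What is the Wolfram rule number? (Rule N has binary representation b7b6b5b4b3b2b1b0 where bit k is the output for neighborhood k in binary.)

242

position 6: 111 → 1  (bit 7 = 1)
position 7: 110 → 1  (bit 6 = 1)
position 4: 101 → 1  (bit 5 = 1)
position 0: 100 → 1  (bit 4 = 1)
position 5: 011 → 0  (bit 3 = 0)
position 3: 010 → 0  (bit 2 = 0)
position 2: 001 → 1  (bit 1 = 1)
position 1: 000 → 0  (bit 0 = 0)
bits b7..b0 = 11110010 = 242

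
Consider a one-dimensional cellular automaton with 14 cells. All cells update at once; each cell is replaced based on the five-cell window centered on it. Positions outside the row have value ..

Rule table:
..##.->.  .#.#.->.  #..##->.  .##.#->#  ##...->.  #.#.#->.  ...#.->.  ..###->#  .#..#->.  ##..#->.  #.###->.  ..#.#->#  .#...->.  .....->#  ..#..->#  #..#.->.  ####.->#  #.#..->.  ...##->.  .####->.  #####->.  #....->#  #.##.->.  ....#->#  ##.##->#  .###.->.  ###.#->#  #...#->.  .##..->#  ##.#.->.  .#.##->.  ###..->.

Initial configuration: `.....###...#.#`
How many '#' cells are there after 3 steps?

####.#.....#..
#.##...###.#.#
#..#...#.#....
count of #: 4

4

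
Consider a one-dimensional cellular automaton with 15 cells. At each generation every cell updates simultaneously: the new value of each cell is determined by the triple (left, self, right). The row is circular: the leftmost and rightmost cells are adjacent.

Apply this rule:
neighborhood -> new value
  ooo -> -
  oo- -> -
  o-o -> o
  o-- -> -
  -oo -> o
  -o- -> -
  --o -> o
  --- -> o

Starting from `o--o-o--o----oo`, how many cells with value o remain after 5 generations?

7

--o-o--o--oooo-
oo-o--o--oo----
o-o--o--oo--ooo
-o--o--oo--oo--
o--o--oo--oo--o
count of o: 7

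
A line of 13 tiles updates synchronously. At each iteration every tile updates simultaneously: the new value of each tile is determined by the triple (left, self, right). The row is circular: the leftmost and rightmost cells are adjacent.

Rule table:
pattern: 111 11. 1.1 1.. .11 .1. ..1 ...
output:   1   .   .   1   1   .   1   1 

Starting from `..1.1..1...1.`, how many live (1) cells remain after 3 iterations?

9

11...11.111.1
1.1111..11..1
..111.111.111
count of 1: 9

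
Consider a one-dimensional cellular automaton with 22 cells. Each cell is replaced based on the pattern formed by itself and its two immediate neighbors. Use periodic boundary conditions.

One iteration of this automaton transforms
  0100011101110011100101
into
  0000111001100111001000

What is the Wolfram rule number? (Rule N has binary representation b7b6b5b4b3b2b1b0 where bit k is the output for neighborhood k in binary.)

138

position 6: 111 → 1  (bit 7 = 1)
position 7: 110 → 0  (bit 6 = 0)
position 0: 101 → 0  (bit 5 = 0)
position 2: 100 → 0  (bit 4 = 0)
position 5: 011 → 1  (bit 3 = 1)
position 1: 010 → 0  (bit 2 = 0)
position 4: 001 → 1  (bit 1 = 1)
position 3: 000 → 0  (bit 0 = 0)
bits b7..b0 = 10001010 = 138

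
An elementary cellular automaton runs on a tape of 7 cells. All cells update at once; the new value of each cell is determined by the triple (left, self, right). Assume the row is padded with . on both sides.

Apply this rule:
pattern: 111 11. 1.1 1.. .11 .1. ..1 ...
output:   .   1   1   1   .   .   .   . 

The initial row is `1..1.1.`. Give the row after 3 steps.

...1..1

.1..1.1
..1..1.
...1..1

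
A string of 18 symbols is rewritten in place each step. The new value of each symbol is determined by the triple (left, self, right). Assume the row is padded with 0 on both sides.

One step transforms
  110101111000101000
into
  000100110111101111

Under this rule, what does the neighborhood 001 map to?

At position 11 the neighborhood is 001; the next row has 1 there.

1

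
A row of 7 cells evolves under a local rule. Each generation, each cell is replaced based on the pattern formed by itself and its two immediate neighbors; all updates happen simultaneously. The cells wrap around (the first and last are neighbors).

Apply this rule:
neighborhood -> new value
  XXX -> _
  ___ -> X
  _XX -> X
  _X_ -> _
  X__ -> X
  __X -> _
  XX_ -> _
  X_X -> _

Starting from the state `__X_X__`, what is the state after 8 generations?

__XXX_X

X____XX
_XXX_X_
_X____X
__XXX__
X_X__XX
___X_X_
XX____X
__XXX_X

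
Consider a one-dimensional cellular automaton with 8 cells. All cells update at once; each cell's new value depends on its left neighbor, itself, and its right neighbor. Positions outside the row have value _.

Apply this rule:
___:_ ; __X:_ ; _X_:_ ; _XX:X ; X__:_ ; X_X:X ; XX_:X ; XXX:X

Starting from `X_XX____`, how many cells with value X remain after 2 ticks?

_XXX____
_XXX____
count of X: 3

3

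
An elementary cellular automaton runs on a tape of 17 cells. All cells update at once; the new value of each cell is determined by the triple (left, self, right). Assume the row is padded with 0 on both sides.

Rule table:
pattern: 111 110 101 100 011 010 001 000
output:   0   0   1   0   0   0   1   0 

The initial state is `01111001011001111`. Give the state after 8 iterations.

01000100000000000

10000010100010000
00000101000100000
00001010001000000
00010100010000000
00101000100000000
01010001000000000
10100010000000000
01000100000000000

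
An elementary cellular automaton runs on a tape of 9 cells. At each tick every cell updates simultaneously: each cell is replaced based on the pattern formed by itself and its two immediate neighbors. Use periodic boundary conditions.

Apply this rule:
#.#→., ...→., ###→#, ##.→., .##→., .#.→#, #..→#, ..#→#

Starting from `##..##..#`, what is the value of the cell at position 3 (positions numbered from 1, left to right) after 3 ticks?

.

#.##..##.
#...##...
##.#..#.#
position 3 holds .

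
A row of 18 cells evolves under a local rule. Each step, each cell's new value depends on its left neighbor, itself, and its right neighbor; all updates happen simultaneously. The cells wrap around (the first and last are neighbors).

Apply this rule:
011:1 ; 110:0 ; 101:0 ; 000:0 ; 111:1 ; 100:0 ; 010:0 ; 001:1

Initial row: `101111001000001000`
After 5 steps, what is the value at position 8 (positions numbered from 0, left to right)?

step 1: 001110010000010001
step 2: 011100100000100010
step 3: 111001000001000100
step 4: 110010000010001001
step 5: 100100000100010011
position 8 holds 0

0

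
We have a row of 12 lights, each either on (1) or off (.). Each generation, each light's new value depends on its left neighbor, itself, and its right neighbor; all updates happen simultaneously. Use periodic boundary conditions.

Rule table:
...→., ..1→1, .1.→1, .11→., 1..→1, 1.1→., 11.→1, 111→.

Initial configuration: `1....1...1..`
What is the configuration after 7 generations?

generation 1: 11..111.1111
generation 2: .111..1.....
generation 3: 1..11111....
generation 4: 111....11..1
generation 5: ..11..1.111.
generation 6: .1.1111...11
generation 7: .1....11.1.1

.1....11.1.1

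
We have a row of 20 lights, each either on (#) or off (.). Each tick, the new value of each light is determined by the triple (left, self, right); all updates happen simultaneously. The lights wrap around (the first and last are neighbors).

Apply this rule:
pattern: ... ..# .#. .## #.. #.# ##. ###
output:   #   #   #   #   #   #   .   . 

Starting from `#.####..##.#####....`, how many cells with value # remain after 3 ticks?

###...###.##....####
...####..##.#####...
####...###.##....###
count of #: 12

12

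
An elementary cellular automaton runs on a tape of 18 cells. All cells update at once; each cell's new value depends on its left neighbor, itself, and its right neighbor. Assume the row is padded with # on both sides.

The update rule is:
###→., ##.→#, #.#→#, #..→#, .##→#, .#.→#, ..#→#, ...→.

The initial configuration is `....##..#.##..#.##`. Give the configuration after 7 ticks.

###....##..##..###

#..##############.
####............##
...##..........##.
#.####........####
###..##......##...
..######....####.#
###....##..##..###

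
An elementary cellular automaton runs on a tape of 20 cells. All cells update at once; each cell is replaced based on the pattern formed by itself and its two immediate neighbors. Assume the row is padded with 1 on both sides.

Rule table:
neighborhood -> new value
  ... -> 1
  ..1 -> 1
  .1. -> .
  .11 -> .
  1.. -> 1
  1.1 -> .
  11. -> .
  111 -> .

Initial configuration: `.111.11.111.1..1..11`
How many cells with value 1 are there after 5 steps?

.............11.11..
1111111111111.....11
.............11111..
1111111111111.....11  (repeats step 2; period 2)
step 5: .............11111..
count of 1: 5

5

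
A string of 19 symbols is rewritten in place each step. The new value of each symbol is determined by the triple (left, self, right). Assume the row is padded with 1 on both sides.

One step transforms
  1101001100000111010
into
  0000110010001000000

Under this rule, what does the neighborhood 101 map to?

At position 2 the neighborhood is 101; the next row has 0 there.

0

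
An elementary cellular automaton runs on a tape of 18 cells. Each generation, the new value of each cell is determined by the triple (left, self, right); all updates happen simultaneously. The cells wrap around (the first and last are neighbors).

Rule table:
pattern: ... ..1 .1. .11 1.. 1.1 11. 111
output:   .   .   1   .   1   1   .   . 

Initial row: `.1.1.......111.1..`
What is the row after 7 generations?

generation 1: .1111.........111.
generation 2: .....1...........1
generation 3: 1....11..........1
generation 4: .1.....1..........
generation 5: .11....11.........
generation 6: ...1.....1........
generation 7: ...11....11.......

...11....11.......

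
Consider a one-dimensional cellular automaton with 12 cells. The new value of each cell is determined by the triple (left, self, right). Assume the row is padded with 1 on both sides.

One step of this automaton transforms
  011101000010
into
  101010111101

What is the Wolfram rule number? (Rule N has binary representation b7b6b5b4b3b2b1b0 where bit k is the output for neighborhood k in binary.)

position 2: 111 → 1  (bit 7 = 1)
position 3: 110 → 0  (bit 6 = 0)
position 0: 101 → 1  (bit 5 = 1)
position 6: 100 → 1  (bit 4 = 1)
position 1: 011 → 0  (bit 3 = 0)
position 5: 010 → 0  (bit 2 = 0)
position 9: 001 → 1  (bit 1 = 1)
position 7: 000 → 1  (bit 0 = 1)
bits b7..b0 = 10110011 = 179

179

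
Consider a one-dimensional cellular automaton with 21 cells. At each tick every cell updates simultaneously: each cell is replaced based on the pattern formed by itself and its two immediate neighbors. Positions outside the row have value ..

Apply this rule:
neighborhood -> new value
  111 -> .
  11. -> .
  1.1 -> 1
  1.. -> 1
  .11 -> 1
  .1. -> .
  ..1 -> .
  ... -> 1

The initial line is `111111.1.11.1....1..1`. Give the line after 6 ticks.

.1.1.1..11.1.1.1.1..1

tick 1: 1.....1.11.1.111..1..
tick 2: .1111..11.1.11..1..11
tick 3: .1...1.1.1.11.1..1.1.
tick 4: ..11..1.1.11.1.1..1.1
tick 5: 1.1.1..1.11.1.1.1..1.
tick 6: .1.1.1..11.1.1.1.1..1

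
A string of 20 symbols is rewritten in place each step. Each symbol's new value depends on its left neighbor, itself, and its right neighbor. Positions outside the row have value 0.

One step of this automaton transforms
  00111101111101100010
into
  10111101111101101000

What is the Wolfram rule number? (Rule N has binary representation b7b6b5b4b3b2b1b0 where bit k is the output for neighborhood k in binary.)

position 3: 111 → 1  (bit 7 = 1)
position 5: 110 → 1  (bit 6 = 1)
position 6: 101 → 0  (bit 5 = 0)
position 15: 100 → 0  (bit 4 = 0)
position 2: 011 → 1  (bit 3 = 1)
position 18: 010 → 0  (bit 2 = 0)
position 1: 001 → 0  (bit 1 = 0)
position 0: 000 → 1  (bit 0 = 1)
bits b7..b0 = 11001001 = 201

201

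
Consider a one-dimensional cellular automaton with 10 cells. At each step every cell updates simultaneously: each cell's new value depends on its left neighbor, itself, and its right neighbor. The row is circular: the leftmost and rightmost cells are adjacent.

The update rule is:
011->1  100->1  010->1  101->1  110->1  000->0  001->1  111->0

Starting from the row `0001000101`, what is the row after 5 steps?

0011100000

step 1: 1011101111
step 2: 1110111000
step 3: 1011101101
step 4: 1110111111
step 5: 0011100000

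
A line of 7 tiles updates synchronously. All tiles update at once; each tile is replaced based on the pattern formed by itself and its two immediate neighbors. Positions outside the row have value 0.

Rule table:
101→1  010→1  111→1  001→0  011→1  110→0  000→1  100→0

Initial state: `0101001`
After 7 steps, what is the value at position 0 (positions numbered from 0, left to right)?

0111001
0110001
0100101
0100111
0100110
0100100
0100101
position 0 holds 0

0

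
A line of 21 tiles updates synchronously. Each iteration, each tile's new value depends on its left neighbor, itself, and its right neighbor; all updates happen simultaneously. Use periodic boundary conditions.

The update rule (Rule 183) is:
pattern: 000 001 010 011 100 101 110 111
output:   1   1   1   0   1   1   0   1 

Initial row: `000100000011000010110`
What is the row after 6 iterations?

iteration 1: 111111111100111111001
iteration 2: 111111111011011110110
iteration 3: 011111110100101101001
iteration 4: 101111101111110011111
iteration 5: 010111010111101101111
iteration 6: 111010111011010010110

111010111011010010110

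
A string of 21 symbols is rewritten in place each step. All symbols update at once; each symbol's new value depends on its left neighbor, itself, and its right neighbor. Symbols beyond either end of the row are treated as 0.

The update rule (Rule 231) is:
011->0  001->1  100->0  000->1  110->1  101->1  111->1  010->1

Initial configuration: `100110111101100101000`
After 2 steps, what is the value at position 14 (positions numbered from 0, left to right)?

101011011110101111011
111101101111110111101
position 14 holds 0

0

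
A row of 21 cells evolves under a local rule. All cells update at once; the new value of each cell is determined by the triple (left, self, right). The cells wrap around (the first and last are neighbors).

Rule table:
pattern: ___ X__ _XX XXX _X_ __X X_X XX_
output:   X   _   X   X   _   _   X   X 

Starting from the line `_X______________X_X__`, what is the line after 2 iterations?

iteration 1: ___XXXXXXXXXXXX__X__X
iteration 2: _X_XXXXXXXXXXXX______

_X_XXXXXXXXXXXX______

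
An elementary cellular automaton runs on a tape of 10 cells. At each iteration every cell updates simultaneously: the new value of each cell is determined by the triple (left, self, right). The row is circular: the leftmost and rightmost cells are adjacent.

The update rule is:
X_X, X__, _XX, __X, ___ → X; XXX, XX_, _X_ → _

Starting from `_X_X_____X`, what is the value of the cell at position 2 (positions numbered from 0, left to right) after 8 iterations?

iteration 1: X_X_XXXXX_
iteration 2: _X_XX____X
iteration 3: X_XX_XXXX_
iteration 4: _XX_XX___X
iteration 5: XX_XX_XXX_
iteration 6: X_XX_XX__X
iteration 7: _XX_XX_XXX
iteration 8: XX_XX_XX__
position 2 holds _

_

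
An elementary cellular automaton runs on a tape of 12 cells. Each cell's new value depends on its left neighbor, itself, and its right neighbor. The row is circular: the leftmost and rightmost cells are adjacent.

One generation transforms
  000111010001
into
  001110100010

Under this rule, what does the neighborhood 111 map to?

1

At position 4 the neighborhood is 111; the next row has 1 there.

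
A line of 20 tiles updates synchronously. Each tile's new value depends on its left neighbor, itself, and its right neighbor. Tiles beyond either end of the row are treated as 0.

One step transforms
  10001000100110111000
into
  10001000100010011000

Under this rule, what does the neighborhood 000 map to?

0

At position 2 the neighborhood is 000; the next row has 0 there.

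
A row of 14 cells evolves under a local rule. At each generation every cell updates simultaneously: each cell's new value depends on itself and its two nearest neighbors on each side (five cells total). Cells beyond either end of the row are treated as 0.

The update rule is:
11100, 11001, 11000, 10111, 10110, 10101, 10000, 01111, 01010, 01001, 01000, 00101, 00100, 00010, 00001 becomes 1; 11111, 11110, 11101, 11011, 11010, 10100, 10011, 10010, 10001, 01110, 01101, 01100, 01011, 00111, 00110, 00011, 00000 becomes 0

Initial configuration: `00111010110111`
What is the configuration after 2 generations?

generation 1: 10000010100101
generation 2: 11101111010110

11101111010110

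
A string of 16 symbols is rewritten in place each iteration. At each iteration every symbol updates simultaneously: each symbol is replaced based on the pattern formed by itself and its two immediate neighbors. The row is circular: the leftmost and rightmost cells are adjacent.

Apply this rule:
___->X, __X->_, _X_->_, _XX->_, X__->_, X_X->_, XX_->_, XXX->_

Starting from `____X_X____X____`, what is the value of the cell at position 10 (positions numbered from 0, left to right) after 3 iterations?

_

XXX_____XX___XXX
____XXX____X____
XXX_____XX___XXX
position 10 holds _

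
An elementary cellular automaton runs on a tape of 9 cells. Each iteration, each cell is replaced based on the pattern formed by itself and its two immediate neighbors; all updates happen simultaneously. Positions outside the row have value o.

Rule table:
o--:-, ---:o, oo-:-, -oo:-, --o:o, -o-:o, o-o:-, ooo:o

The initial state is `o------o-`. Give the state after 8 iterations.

iteration 1: --oooooo-
iteration 2: -o-oooo--
iteration 3: -o--oo--o
iteration 4: -o-o---o-
iteration 5: -o-o-ooo-
iteration 6: -o-o--o--
iteration 7: -o-o-oo-o
iteration 8: -o-o-----

-o-o-----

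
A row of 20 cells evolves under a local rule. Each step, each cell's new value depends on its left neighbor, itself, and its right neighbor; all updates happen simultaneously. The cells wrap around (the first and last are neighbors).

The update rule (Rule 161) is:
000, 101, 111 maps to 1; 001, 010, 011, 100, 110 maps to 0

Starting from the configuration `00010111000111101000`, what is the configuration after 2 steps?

step 1: 11001010010011010011
step 2: 10000100000000100001

10000100000000100001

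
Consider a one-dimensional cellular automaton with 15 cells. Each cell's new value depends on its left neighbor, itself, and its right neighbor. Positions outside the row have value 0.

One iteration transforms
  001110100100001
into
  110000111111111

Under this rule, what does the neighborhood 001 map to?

1

At position 1 the neighborhood is 001; the next row has 1 there.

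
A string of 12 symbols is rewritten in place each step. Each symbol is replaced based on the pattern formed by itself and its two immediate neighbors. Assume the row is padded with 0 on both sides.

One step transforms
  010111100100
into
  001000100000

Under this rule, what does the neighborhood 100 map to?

0

At position 7 the neighborhood is 100; the next row has 0 there.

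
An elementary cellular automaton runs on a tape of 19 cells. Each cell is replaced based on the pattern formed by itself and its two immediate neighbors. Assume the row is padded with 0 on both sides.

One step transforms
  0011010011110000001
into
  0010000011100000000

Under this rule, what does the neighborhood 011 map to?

At position 2 the neighborhood is 011; the next row has 1 there.

1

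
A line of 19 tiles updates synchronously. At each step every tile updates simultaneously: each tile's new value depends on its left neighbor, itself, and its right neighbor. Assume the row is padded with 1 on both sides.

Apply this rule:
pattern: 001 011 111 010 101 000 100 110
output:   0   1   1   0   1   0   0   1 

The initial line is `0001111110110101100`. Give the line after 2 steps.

0001111111111111100

0001111111111011100
0001111111111111100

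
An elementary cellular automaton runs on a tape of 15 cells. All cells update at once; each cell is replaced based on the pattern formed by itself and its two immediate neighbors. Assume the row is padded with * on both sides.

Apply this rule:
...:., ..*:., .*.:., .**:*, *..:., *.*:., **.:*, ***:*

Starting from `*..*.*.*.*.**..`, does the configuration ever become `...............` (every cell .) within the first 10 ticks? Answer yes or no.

no

*..........**..
*..........**..  (fixed point — unchanged through tick 10)
tick 10 is *..........**.., still not uniform .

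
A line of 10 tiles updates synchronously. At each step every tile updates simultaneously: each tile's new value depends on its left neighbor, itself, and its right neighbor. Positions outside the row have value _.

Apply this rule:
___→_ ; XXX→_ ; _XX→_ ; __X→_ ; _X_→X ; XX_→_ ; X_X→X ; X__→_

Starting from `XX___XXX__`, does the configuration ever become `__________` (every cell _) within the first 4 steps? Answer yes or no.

yes

step 1: __________
all cells are _ at step 1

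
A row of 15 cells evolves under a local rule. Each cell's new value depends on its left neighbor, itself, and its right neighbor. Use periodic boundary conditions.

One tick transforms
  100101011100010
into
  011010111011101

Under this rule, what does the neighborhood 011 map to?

At position 7 the neighborhood is 011; the next row has 1 there.

1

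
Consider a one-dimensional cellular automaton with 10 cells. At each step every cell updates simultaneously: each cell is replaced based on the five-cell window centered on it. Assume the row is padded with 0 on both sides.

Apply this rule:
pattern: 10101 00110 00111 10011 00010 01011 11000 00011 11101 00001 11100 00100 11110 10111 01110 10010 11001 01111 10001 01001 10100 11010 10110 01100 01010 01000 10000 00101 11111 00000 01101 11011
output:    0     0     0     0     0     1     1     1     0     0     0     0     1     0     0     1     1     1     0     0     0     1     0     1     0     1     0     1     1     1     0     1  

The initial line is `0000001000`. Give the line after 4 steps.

step 1: 1111000101
step 2: 0110100100
step 3: 1001001010
step 4: 0010011001

0010011001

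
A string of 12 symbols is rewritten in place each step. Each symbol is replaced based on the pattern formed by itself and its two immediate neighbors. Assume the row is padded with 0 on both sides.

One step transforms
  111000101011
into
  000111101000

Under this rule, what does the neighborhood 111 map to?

0

At position 1 the neighborhood is 111; the next row has 0 there.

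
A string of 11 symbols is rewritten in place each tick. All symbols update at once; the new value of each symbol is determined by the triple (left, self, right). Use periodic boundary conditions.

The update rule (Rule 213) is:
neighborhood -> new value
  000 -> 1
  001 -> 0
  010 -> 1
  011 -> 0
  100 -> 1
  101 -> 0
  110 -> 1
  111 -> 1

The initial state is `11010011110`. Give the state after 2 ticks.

01011001110
01001100111

01001100111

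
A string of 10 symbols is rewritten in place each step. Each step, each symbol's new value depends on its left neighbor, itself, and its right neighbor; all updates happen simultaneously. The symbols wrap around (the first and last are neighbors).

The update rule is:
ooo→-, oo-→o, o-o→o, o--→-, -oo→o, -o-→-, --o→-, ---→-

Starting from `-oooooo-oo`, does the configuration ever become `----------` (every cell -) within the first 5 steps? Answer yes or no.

oo----oooo
-o----o---
----------
all cells are - at step 3

yes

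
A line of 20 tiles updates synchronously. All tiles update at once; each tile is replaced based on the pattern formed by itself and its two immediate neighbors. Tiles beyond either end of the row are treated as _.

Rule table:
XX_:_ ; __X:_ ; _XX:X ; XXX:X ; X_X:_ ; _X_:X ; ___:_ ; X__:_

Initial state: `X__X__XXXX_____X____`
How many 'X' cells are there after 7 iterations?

4

X__X__XXX______X____
X__X__XX_______X____
X__X__X________X____
X__X__X________X____  (fixed point — unchanged through iteration 7)
count of X: 4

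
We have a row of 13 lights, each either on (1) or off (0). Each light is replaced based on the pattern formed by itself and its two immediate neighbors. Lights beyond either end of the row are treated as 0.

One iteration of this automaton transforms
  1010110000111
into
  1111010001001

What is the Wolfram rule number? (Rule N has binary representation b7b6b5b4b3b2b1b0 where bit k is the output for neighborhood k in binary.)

102

position 11: 111 → 0  (bit 7 = 0)
position 5: 110 → 1  (bit 6 = 1)
position 1: 101 → 1  (bit 5 = 1)
position 6: 100 → 0  (bit 4 = 0)
position 4: 011 → 0  (bit 3 = 0)
position 0: 010 → 1  (bit 2 = 1)
position 9: 001 → 1  (bit 1 = 1)
position 7: 000 → 0  (bit 0 = 0)
bits b7..b0 = 01100110 = 102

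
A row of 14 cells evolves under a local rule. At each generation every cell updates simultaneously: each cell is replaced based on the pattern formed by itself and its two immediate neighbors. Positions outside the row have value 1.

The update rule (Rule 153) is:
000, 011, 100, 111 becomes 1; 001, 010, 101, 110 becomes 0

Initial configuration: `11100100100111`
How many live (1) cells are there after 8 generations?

6

11010010010111
10001001000111
01100100110111
01010010100111
00001000010111
11100111000111
11010110110111
10000100100111
count of 1: 6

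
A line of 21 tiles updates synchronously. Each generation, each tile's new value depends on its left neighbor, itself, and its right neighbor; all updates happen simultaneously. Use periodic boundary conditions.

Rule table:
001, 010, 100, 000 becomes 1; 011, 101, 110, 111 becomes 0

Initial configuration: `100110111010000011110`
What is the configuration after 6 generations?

111000000011111100000
000111111100000011111
111000000011111100000  (repeats generation 1; period 2)
generation 6: 000111111100000011111

000111111100000011111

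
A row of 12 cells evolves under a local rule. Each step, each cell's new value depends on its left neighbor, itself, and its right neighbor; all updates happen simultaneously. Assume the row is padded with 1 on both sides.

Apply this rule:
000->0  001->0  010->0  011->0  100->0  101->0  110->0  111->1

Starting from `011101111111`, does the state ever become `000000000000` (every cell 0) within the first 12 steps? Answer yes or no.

001000111111
000000011111
000000001111
000000000111
000000000011
000000000001
000000000000
all cells are 0 at step 7

yes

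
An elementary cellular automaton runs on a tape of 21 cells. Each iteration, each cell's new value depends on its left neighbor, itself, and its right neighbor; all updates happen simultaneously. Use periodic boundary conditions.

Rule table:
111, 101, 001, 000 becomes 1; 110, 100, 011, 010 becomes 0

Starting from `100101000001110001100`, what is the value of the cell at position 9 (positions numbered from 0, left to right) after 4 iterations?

1

001010011110100110001
010100101101001000110
101001010010010011000
010010100100100100011
position 9 holds 1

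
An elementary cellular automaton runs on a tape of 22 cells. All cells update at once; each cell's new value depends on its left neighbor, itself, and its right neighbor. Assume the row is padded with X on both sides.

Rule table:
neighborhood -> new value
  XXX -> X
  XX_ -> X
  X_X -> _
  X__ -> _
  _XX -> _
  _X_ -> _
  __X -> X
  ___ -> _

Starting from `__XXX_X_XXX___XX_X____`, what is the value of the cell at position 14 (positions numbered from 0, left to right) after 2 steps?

_X_XX____XX__X_X_____X
____X___X_X_X_______X_
position 14 holds _

_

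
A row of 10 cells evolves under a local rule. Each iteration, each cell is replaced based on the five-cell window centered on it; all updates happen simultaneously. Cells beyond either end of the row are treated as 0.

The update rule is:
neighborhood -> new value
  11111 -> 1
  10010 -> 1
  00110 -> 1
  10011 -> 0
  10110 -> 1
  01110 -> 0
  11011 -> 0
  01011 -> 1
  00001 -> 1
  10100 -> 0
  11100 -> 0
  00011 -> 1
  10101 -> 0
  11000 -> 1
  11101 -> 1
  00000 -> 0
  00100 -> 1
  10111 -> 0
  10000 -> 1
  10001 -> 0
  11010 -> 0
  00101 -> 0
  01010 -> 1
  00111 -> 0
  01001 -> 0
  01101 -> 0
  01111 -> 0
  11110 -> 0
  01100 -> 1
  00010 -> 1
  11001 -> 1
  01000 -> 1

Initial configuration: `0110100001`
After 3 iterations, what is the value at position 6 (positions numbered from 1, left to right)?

0

1100011111
1110100100
0010001111
position 6 holds 0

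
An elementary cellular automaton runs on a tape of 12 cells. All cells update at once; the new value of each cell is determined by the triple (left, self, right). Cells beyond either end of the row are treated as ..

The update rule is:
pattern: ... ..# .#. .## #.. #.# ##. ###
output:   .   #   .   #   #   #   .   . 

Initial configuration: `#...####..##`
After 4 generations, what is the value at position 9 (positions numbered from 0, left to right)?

#

.#.##...###.
#.##.#.##..#
.##.#.##.##.
##.#.##.##.#
position 9 holds #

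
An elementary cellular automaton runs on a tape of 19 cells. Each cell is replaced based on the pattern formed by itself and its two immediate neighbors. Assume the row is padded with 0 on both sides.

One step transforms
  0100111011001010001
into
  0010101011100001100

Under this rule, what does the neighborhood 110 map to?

At position 6 the neighborhood is 110; the next row has 1 there.

1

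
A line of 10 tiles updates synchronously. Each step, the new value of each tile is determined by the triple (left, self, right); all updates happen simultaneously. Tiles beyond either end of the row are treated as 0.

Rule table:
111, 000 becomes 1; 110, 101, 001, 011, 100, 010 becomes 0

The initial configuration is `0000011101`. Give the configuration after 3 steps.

0000111000

1111001000
0110000011
0000111000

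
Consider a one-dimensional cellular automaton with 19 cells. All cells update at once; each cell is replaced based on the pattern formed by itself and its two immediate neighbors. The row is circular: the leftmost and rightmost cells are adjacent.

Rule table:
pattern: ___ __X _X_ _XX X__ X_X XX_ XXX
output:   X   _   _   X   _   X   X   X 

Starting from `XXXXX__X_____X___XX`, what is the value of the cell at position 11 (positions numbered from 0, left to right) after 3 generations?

generation 1: XXXXX____XXX___X_XX
generation 2: XXXXX_XX_XXX_X__XXX
generation 3: XXXXXXXXXXXXX___XXX
position 11 holds X

X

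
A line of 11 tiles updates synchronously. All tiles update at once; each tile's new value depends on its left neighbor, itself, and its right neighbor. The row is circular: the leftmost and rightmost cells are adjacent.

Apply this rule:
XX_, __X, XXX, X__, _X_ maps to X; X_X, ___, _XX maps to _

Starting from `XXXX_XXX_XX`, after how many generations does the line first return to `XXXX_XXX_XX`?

XXXX__XX__X
XXXXXX_XXX_
_XXXXX__XX_
X_XXXXXX_XX
X__XXXXX__X
XXX_XXXXXX_
_XX__XXXXX_
X_XXX_XXXXX
X__XX__XXXX
XXX_XXX_XXX
XXX__XX__XX
XXXXX_XXX_X
XXXXX__XX__
_XXXXXX_XXX
__XXXXX__XX
XX_XXXXXX_X
XX__XXXXX__
_XXX_XXXXXX
__XX__XXXXX
XX_XXX_XXXX
XX__XX__XXX
XXXX_XXX_XX

22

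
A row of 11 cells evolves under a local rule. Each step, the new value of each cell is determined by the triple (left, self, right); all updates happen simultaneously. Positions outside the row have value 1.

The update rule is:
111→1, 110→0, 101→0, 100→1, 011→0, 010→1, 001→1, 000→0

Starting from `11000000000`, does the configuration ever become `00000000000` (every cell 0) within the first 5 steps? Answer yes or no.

step 1: 10100000001
step 2: 00110000010
step 3: 11001000110
step 4: 10111101000
step 5: 00011001101
step 5 is 00011001101, still not uniform 0

no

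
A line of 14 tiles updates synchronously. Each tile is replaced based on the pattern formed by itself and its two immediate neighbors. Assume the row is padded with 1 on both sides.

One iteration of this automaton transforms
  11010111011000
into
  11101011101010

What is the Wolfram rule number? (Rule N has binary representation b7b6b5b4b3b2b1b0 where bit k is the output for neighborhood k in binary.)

position 0: 111 → 1  (bit 7 = 1)
position 1: 110 → 1  (bit 6 = 1)
position 2: 101 → 1  (bit 5 = 1)
position 11: 100 → 0  (bit 4 = 0)
position 5: 011 → 0  (bit 3 = 0)
position 3: 010 → 0  (bit 2 = 0)
position 13: 001 → 0  (bit 1 = 0)
position 12: 000 → 1  (bit 0 = 1)
bits b7..b0 = 11100001 = 225

225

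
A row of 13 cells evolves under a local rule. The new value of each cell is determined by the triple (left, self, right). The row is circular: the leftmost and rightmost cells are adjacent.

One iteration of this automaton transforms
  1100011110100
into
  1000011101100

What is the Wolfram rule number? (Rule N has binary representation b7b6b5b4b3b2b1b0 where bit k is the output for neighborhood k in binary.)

172

position 6: 111 → 1  (bit 7 = 1)
position 1: 110 → 0  (bit 6 = 0)
position 9: 101 → 1  (bit 5 = 1)
position 2: 100 → 0  (bit 4 = 0)
position 0: 011 → 1  (bit 3 = 1)
position 10: 010 → 1  (bit 2 = 1)
position 4: 001 → 0  (bit 1 = 0)
position 3: 000 → 0  (bit 0 = 0)
bits b7..b0 = 10101100 = 172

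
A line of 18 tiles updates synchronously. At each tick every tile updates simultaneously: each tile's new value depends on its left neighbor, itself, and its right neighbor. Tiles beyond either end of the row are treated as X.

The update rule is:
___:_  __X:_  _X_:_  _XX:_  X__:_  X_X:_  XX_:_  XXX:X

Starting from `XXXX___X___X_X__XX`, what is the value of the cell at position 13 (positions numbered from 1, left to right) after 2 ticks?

XXX______________X
XX________________
position 13 holds _

_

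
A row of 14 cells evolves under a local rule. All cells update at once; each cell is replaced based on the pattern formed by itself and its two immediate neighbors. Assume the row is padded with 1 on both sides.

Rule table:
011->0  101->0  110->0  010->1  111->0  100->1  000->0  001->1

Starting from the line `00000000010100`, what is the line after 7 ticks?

10000000110111
01000001000000
01100011100001
00010100010010
10110110111110
00000000000000
10000000000001

10000000000001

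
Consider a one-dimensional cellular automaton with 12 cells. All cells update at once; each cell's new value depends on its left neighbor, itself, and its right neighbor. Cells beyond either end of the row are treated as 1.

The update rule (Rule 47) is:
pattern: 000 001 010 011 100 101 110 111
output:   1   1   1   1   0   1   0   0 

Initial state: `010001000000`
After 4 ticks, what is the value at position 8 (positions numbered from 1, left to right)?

110111011111
001100110000
011001100111
110011001100
position 8 holds 0

0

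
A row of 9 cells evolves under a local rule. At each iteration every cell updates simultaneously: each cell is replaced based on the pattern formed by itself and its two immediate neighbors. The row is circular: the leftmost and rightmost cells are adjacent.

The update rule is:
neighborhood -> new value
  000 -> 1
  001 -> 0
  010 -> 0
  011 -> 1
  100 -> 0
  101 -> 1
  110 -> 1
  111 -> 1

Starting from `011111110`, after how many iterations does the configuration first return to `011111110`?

011111110

1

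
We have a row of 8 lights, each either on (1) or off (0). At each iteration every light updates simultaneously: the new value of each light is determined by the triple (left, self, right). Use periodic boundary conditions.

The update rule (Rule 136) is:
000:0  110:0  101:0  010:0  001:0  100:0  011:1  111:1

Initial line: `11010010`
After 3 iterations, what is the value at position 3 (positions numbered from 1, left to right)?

iteration 1: 10000000
iteration 2: 00000000
iteration 3: 00000000
position 3 holds 0

0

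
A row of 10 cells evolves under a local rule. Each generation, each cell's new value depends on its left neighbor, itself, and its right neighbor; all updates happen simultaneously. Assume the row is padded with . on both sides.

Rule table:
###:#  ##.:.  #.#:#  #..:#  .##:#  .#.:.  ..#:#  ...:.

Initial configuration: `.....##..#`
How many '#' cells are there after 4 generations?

6

generation 1: ....##.##.
generation 2: ...##.##.#
generation 3: ..##.##.#.
generation 4: .##.##.#.#
count of #: 6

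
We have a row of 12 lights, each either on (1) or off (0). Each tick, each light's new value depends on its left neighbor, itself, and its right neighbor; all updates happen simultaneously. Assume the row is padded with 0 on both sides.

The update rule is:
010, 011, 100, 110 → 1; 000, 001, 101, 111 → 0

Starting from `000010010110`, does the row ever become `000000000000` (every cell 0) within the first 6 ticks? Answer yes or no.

no

000011010111
000011010101
000011010101  (fixed point — unchanged through tick 6)
tick 6 is 000011010101, still not uniform 0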